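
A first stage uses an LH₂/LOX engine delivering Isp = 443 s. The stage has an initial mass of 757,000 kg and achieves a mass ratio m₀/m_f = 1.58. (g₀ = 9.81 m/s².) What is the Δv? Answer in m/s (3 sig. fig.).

Δv ≈ 1990 m/s

v_e = Isp · g₀ = 443 × 9.81 = 4345.8 m/s.
Δv = v_e · ln(1.58) = 4345.8 × 0.4574 ≈ 1987.9 m/s.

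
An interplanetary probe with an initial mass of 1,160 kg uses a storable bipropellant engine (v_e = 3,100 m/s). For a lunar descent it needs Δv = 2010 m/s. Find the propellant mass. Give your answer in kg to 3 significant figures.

m₀/m_f = exp(Δv / v_e) = exp(2010 / 3100.0) = exp(0.6484) = 1.9125.
m_f = 1,160 / 1.9125 = 606.536 kg, so propellant = m₀ − m_f = 1,160 − 606.536 = 553.464 kg.

propellant mass ≈ 553 kg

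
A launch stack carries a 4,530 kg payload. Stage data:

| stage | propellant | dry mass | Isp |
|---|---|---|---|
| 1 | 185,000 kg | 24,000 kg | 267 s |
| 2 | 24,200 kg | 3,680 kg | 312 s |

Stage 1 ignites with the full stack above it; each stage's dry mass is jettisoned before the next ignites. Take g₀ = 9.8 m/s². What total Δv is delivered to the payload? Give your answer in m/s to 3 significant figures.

Δv ≈ 8000 m/s

Ignition mass of stage 1 = 185,000+24,000 + 24,200+3,680 + 4,530 = 241,410 kg.
Stage 1: m₀ = 241,410 kg, m_f = 241,410 − 185,000 = 56,410 kg; Δv = 267×9.8×ln(4.28) = 2616.6×1.4539 ≈ 3804 m/s.
Stage 2: m₀ = 32,410 kg, m_f = 32,410 − 24,200 = 8,210 kg; Δv = 312×9.8×ln(3.948) = 3057.6×1.3731 ≈ 4198 m/s.
Total Δv = 3804 + 4198 = 8002 m/s.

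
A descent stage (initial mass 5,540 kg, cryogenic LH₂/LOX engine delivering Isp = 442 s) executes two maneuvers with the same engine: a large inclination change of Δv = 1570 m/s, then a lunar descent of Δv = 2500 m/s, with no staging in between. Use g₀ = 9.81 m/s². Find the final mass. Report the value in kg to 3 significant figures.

final mass ≈ 2170 kg

v_e = Isp · g₀ = 442 × 9.81 = 4336.0 m/s.
After the first burn: m = 5540 × exp(−1570/4336.0) = 5540 × 0.69622 = 3,857.06 kg.
After the second burn: m = 3,857.06 × exp(−2500/4336.0) = 3,857.06 × 0.56182 = 2,166.97 kg.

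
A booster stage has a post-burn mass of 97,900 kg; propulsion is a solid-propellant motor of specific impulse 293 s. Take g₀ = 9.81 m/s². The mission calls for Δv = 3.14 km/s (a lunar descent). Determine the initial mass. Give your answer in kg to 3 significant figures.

v_e = Isp · g₀ = 293 × 9.81 = 2874.3 m/s.
Using Δv = v_e ln(m₀/m_f): m₀/m_f = exp(Δv / v_e) = exp(3140 / 2874.3) = exp(1.0924) = 2.9815.
m₀ = m_f × 2.9815 = 97,900 × 2.9815 = 291,889 kg.

initial mass ≈ 292000 kg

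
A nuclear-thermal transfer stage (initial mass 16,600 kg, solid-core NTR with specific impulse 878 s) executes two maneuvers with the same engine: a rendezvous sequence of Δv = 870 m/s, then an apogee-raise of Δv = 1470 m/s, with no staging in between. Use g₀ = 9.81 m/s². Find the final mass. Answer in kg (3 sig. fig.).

v_e = Isp · g₀ = 878 × 9.81 = 8613.2 m/s.
After the first burn: m = 16600 × exp(−870/8613.2) = 16600 × 0.90393 = 15,005.2 kg.
After the second burn: m = 15,005.2 × exp(−1470/8613.2) = 15,005.2 × 0.84310 = 12,650.9 kg.

final mass ≈ 12700 kg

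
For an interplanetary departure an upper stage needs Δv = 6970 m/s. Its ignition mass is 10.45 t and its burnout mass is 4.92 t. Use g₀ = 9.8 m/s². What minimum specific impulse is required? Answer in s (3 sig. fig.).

Isp ≈ 944 s

ln(m₀/m_f) = ln(10450/4920) = ln(2.124) = 0.7533.
Rocket equation: v_e = Δv / ln(m₀/m_f) = 6970 / 0.7533 = 9252.7 m/s.
Isp = v_e / g₀ = 9252.7 / 9.8 = 944.2 s.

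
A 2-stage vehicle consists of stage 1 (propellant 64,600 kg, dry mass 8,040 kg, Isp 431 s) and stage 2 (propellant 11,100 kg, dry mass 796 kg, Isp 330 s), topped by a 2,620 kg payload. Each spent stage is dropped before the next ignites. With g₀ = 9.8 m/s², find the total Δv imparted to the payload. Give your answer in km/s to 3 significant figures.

Δv ≈ 10.4 km/s

Ignition mass of stage 1 = 64,600+8,040 + 11,100+796 + 2,620 = 87,156 kg.
Stage 1: m₀ = 87,156 kg, m_f = 87,156 − 64,600 = 22,556 kg; Δv = 431×9.8×ln(3.864) = 4223.8×1.3517 ≈ 5709 m/s.
Stage 2: m₀ = 14,516 kg, m_f = 14,516 − 11,100 = 3,416 kg; Δv = 330×9.8×ln(4.249) = 3234.0×1.4468 ≈ 4679 m/s.
Total Δv = 5709 + 4679 = 10388 m/s.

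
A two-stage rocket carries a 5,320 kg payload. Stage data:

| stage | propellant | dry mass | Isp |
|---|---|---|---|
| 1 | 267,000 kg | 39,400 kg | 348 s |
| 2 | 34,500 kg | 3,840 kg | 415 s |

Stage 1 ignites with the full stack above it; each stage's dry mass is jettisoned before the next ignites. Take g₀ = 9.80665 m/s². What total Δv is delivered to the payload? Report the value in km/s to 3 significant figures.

Ignition mass of stage 1 = 267,000+39,400 + 34,500+3,840 + 5,320 = 350,060 kg.
Stage 1: m₀ = 350,060 kg, m_f = 350,060 − 267,000 = 83,060 kg; Δv = 348×9.80665×ln(4.215) = 3412.7×1.4385 ≈ 4909 m/s.
Stage 2: m₀ = 43,660 kg, m_f = 43,660 − 34,500 = 9,160 kg; Δv = 415×9.80665×ln(4.766) = 4069.8×1.5616 ≈ 6355 m/s.
Total Δv = 4909 + 6355 = 11264 m/s.

Δv ≈ 11.3 km/s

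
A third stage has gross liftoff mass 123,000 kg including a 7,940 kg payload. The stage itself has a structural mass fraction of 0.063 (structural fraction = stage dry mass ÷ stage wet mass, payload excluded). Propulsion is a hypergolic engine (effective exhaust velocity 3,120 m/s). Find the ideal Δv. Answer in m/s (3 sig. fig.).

Stage wet mass = m₀ − payload = 123,000 − 7,940 = 115,060 kg.
Stage dry mass = ε × stage wet mass = 0.063 × 115,060 = 7,248.78 kg.
Burnout mass m_f = stage dry + payload = 7,248.78 + 7,940 = 15,188.78 kg.
Δv = v_e · ln(123,000/15,188.78) = 3120.0 × ln(8.098) = 3120.0 × 2.0916 ≈ 6526 m/s.

Δv ≈ 6530 m/s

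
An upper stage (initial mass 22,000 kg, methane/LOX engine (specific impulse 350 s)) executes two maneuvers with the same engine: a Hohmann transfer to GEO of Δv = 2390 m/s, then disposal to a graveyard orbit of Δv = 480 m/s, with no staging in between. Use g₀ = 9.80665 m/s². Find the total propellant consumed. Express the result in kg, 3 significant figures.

v_e = Isp · g₀ = 350 × 9.80665 = 3432.3 m/s.
After the first burn: m = 22000 × exp(−2390/3432.3) = 22000 × 0.49842 = 10,965.2 kg.
After the second burn: m = 10,965.2 × exp(−480/3432.3) = 10,965.2 × 0.86949 = 9,534.13 kg.
Total propellant = m₀ − m_final = 22000 − 9,534.13 = 12,465.87 kg.

total propellant consumed ≈ 12500 kg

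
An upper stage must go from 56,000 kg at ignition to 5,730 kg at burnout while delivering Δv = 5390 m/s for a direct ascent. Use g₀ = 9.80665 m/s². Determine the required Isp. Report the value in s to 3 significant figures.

Isp ≈ 241 s

ln(m₀/m_f) = ln(56000/5730) = ln(9.773) = 2.2796.
Rocket equation: v_e = Δv / ln(m₀/m_f) = 5390 / 2.2796 = 2364.4 m/s.
Isp = v_e / g₀ = 2364.4 / 9.80665 = 241.1 s.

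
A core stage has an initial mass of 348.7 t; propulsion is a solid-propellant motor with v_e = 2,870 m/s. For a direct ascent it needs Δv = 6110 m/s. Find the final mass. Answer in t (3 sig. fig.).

Rocket equation: m₀/m_f = exp(Δv / v_e) = exp(6110 / 2870.0) = exp(2.1289) = 8.4058.
m_f = m₀ / 8.4058 = 348.7 / 8.4058 = 41.4833 t.

final mass ≈ 41.5 t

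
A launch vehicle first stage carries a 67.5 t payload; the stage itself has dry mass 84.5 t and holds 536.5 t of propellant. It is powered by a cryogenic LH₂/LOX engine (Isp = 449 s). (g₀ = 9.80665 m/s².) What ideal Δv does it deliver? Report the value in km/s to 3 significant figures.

v_e = Isp · g₀ = 449 × 9.80665 = 4403.2 m/s.
m₀ = payload + dry + propellant = 67.5 + 84.5 + 536.5 = 688.5 t.
m_f = payload + dry = 67.5 + 84.5 = 152 t.
By the Tsiolkovsky rocket equation, Δv = v_e · ln(m₀/m_f) = 4403.2 × ln(4.53) = 4403.2 × 1.5106 ≈ 6651.6 m/s.

Δv ≈ 6.65 km/s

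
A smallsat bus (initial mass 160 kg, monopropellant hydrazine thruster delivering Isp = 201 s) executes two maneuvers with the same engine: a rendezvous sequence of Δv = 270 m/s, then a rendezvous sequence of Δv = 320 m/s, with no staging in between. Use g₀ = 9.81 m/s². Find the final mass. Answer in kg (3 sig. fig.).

final mass ≈ 119 kg

v_e = Isp · g₀ = 201 × 9.81 = 1971.8 m/s.
After the first burn: m = 160 × exp(−270/1971.8) = 160 × 0.87203 = 139.525 kg.
After the second burn: m = 139.525 × exp(−320/1971.8) = 139.525 × 0.85020 = 118.624 kg.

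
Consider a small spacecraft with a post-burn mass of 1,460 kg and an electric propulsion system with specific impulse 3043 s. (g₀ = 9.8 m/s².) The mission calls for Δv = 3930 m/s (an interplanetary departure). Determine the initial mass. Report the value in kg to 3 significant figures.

initial mass ≈ 1670 kg

v_e = Isp · g₀ = 3043 × 9.8 = 29821.4 m/s.
m₀/m_f = exp(Δv / v_e) = exp(3930 / 29821.4) = exp(0.1318) = 1.1409.
m₀ = m_f × 1.1409 = 1,460 × 1.1409 = 1,665.71 kg.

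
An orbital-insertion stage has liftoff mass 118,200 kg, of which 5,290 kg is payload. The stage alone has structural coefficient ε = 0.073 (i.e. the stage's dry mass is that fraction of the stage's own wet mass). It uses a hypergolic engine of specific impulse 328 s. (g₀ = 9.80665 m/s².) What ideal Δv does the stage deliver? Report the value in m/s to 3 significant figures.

Stage wet mass = m₀ − payload = 118,200 − 5,290 = 112,910 kg.
Stage dry mass = ε × stage wet mass = 0.073 × 112,910 = 8,242.43 kg.
Burnout mass m_f = stage dry + payload = 8,242.43 + 5,290 = 13,532.43 kg.
v_e = Isp · g₀ = 328 × 9.80665 = 3216.6 m/s.
Δv = v_e · ln(118,200/13,532.43) = 3216.6 × ln(8.735) = 3216.6 × 2.1673 ≈ 6971 m/s.

Δv ≈ 6970 m/s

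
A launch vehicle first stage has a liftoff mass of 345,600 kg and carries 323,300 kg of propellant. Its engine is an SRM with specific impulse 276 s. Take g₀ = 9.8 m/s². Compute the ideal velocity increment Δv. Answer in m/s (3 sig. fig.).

v_e = Isp · g₀ = 276 × 9.8 = 2704.8 m/s.
m_f = m₀ − m_prop = 345,600 − 323,300 = 22,300 kg.
By the Tsiolkovsky rocket equation, Δv = v_e · ln(m₀/m_f) = 2704.8 × ln(15.5) = 2704.8 × 2.7407 ≈ 7413.0 m/s.

Δv ≈ 7410 m/s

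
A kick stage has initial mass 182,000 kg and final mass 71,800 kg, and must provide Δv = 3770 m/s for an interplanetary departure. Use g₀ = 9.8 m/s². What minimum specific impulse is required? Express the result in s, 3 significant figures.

ln(m₀/m_f) = ln(182000/71800) = ln(2.535) = 0.9301.
v_e = Δv / ln(m₀/m_f) = 3770 / 0.9301 = 4053.2 m/s.
Isp = v_e / g₀ = 4053.2 / 9.8 = 413.6 s.

Isp ≈ 414 s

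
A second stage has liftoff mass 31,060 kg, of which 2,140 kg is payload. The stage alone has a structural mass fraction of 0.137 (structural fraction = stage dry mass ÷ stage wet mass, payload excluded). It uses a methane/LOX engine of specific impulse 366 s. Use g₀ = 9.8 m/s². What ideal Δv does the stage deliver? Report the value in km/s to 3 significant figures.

Δv ≈ 5.84 km/s

Stage wet mass = m₀ − payload = 31,060 − 2,140 = 28,920 kg.
Stage dry mass = ε × stage wet mass = 0.137 × 28,920 = 3,962.04 kg.
Burnout mass m_f = stage dry + payload = 3,962.04 + 2,140 = 6,102.04 kg.
v_e = Isp · g₀ = 366 × 9.8 = 3586.8 m/s.
By the Tsiolkovsky rocket equation, Δv = v_e · ln(31,060/6,102.04) = 3586.8 × ln(5.09) = 3586.8 × 1.6273 ≈ 5837 m/s.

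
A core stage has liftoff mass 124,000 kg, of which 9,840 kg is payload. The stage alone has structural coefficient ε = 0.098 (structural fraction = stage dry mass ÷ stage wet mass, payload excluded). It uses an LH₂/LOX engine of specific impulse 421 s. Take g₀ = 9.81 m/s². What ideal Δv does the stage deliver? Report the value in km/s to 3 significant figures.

Stage wet mass = m₀ − payload = 124,000 − 9,840 = 114,160 kg.
Stage dry mass = ε × stage wet mass = 0.098 × 114,160 = 11,187.7 kg.
Burnout mass m_f = stage dry + payload = 11,187.7 + 9,840 = 21,027.7 kg.
v_e = Isp · g₀ = 421 × 9.81 = 4130.0 m/s.
Using Δv = v_e ln(m₀/m_f): Δv = v_e · ln(124,000/21,027.7) = 4130.0 × ln(5.897) = 4130.0 × 1.7744 ≈ 7328 m/s.

Δv ≈ 7.33 km/s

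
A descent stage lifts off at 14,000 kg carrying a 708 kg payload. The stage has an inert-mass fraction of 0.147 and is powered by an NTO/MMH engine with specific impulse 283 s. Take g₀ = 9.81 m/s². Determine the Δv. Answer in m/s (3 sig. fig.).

Δv ≈ 4610 m/s

Stage wet mass = m₀ − payload = 14,000 − 708 = 13,292 kg.
Stage dry mass = ε × stage wet mass = 0.147 × 13,292 = 1,953.92 kg.
Burnout mass m_f = stage dry + payload = 1,953.92 + 708 = 2,661.92 kg.
v_e = Isp · g₀ = 283 × 9.81 = 2776.2 m/s.
Δv = v_e · ln(14,000/2,661.92) = 2776.2 × ln(5.259) = 2776.2 × 1.6600 ≈ 4609 m/s.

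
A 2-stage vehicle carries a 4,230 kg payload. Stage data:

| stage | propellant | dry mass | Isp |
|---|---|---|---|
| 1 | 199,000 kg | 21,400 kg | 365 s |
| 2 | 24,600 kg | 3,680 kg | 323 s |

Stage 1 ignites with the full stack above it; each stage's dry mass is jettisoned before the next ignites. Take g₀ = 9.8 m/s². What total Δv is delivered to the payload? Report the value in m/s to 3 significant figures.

Δv ≈ 10000 m/s

Ignition mass of stage 1 = 199,000+21,400 + 24,600+3,680 + 4,230 = 252,910 kg.
Stage 1: m₀ = 252,910 kg, m_f = 252,910 − 199,000 = 53,910 kg; Δv = 365×9.8×ln(4.691) = 3577.0×1.5457 ≈ 5529 m/s.
Stage 2: m₀ = 32,510 kg, m_f = 32,510 − 24,600 = 7,910 kg; Δv = 323×9.8×ln(4.11) = 3165.4×1.4134 ≈ 4474 m/s.
Total Δv = 5529 + 4474 = 10003 m/s.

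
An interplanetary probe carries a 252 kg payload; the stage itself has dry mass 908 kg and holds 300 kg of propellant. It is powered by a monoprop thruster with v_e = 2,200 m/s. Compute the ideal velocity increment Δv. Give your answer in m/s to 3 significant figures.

m₀ = payload + dry + propellant = 252 + 908 + 300 = 1,460 kg.
m_f = payload + dry = 252 + 908 = 1,160 kg.
Δv = v_e · ln(m₀/m_f) = 2200.0 × ln(1.259) = 2200.0 × 0.2300 ≈ 506.0 m/s.

Δv ≈ 506 m/s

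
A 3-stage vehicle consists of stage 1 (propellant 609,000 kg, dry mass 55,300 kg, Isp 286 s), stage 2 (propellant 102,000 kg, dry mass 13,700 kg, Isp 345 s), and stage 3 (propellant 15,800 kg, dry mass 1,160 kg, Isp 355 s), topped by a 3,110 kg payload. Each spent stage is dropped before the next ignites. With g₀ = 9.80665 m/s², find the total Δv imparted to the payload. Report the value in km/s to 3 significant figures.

Δv ≈ 14.1 km/s

Ignition mass of stage 1 = 609,000+55,300 + 102,000+13,700 + 15,800+1,160 + 3,110 = 800,070 kg.
Stage 1: m₀ = 800,070 kg, m_f = 800,070 − 609,000 = 191,070 kg; Δv = 286×9.80665×ln(4.187) = 2804.7×1.4321 ≈ 4016 m/s.
Stage 2: m₀ = 135,770 kg, m_f = 135,770 − 102,000 = 33,770 kg; Δv = 345×9.80665×ln(4.02) = 3383.3×1.3914 ≈ 4707 m/s.
Stage 3: m₀ = 20,070 kg, m_f = 20,070 − 15,800 = 4,270 kg; Δv = 355×9.80665×ln(4.7) = 3481.4×1.5476 ≈ 5388 m/s.
Total Δv = 4016 + 4707 + 5388 = 14111 m/s.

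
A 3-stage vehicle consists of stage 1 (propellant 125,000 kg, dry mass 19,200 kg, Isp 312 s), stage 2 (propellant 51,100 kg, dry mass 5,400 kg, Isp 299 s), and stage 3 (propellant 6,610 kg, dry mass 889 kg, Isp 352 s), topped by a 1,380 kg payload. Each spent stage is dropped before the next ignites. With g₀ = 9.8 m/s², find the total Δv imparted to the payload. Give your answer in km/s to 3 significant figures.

Ignition mass of stage 1 = 125,000+19,200 + 51,100+5,400 + 6,610+889 + 1,380 = 209,579 kg.
Stage 1: m₀ = 209,579 kg, m_f = 209,579 − 125,000 = 84,579 kg; Δv = 312×9.8×ln(2.478) = 3057.6×0.9074 ≈ 2775 m/s.
Stage 2: m₀ = 65,379 kg, m_f = 65,379 − 51,100 = 14,279 kg; Δv = 299×9.8×ln(4.579) = 2930.2×1.5214 ≈ 4458 m/s.
Stage 3: m₀ = 8,879 kg, m_f = 8,879 − 6,610 = 2,269 kg; Δv = 352×9.8×ln(3.913) = 3449.6×1.3643 ≈ 4706 m/s.
Total Δv = 2775 + 4458 + 4706 = 11939 m/s.

Δv ≈ 11.9 km/s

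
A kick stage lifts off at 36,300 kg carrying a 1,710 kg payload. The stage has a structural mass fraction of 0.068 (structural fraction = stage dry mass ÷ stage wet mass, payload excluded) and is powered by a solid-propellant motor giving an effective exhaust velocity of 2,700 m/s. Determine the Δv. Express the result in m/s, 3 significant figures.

Stage wet mass = m₀ − payload = 36,300 − 1,710 = 34,590 kg.
Stage dry mass = ε × stage wet mass = 0.068 × 34,590 = 2,352.12 kg.
Burnout mass m_f = stage dry + payload = 2,352.12 + 1,710 = 4,062.12 kg.
Δv = v_e · ln(36,300/4,062.12) = 2700.0 × ln(8.936) = 2700.0 × 2.1901 ≈ 5913 m/s.

Δv ≈ 5910 m/s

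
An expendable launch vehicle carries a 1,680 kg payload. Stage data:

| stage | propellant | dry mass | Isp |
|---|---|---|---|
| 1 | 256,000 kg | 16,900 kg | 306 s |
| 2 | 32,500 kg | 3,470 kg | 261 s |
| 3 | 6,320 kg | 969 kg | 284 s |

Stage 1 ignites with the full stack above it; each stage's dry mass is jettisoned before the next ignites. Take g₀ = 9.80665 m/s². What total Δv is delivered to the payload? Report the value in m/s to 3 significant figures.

Δv ≈ 11600 m/s

Ignition mass of stage 1 = 256,000+16,900 + 32,500+3,470 + 6,320+969 + 1,680 = 317,839 kg.
Stage 1: m₀ = 317,839 kg, m_f = 317,839 − 256,000 = 61,839 kg; Δv = 306×9.80665×ln(5.14) = 3000.8×1.6370 ≈ 4912 m/s.
Stage 2: m₀ = 44,939 kg, m_f = 44,939 − 32,500 = 12,439 kg; Δv = 261×9.80665×ln(3.613) = 2559.5×1.2845 ≈ 3288 m/s.
Stage 3: m₀ = 8,969 kg, m_f = 8,969 − 6,320 = 2,649 kg; Δv = 284×9.80665×ln(3.386) = 2785.1×1.2196 ≈ 3397 m/s.
Total Δv = 4912 + 3288 + 3397 = 11597 m/s.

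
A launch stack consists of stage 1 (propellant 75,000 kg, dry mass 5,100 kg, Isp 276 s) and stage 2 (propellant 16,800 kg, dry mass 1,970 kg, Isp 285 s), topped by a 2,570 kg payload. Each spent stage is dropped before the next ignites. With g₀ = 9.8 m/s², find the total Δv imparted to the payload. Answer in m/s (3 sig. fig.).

Δv ≈ 7960 m/s

Ignition mass of stage 1 = 75,000+5,100 + 16,800+1,970 + 2,570 = 101,440 kg.
Stage 1: m₀ = 101,440 kg, m_f = 101,440 − 75,000 = 26,440 kg; Δv = 276×9.8×ln(3.837) = 2704.8×1.3446 ≈ 3637 m/s.
Stage 2: m₀ = 21,340 kg, m_f = 21,340 − 16,800 = 4,540 kg; Δv = 285×9.8×ln(4.7) = 2793.0×1.5477 ≈ 4323 m/s.
Total Δv = 3637 + 4323 = 7960 m/s.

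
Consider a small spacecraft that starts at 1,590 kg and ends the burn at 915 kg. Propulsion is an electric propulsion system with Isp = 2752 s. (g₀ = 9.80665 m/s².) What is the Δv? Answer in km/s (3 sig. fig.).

Δv ≈ 14.9 km/s

v_e = Isp · g₀ = 2752 × 9.80665 = 26987.9 m/s.
Using Δv = v_e ln(m₀/m_f): Δv = v_e · ln(m₀/m_f) = 26987.9 × ln(1.738) = 26987.9 × 0.5526 ≈ 14912.6 m/s.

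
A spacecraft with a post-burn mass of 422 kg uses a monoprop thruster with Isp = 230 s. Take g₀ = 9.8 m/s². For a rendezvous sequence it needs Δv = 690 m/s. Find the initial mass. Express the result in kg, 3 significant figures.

initial mass ≈ 573 kg

v_e = Isp · g₀ = 230 × 9.8 = 2254.0 m/s.
Using Δv = v_e ln(m₀/m_f): m₀/m_f = exp(Δv / v_e) = exp(690 / 2254.0) = exp(0.3061) = 1.3581.
m₀ = m_f × 1.3581 = 422 × 1.3581 = 573.118 kg.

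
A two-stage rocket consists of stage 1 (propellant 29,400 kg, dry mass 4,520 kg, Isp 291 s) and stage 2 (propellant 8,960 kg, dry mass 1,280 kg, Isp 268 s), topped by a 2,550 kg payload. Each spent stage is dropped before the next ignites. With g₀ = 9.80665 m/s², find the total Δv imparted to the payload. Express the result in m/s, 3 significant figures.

Δv ≈ 6000 m/s

Ignition mass of stage 1 = 29,400+4,520 + 8,960+1,280 + 2,550 = 46,710 kg.
Stage 1: m₀ = 46,710 kg, m_f = 46,710 − 29,400 = 17,310 kg; Δv = 291×9.80665×ln(2.698) = 2853.7×0.9927 ≈ 2833 m/s.
Stage 2: m₀ = 12,790 kg, m_f = 12,790 − 8,960 = 3,830 kg; Δv = 268×9.80665×ln(3.339) = 2628.2×1.2058 ≈ 3169 m/s.
Total Δv = 2833 + 3169 = 6002 m/s.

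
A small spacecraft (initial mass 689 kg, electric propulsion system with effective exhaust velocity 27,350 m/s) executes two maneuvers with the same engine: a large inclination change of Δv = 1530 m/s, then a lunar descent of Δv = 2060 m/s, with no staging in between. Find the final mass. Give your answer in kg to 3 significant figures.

After the first burn: m = 689 × exp(−1530/27350.0) = 689 × 0.94559 = 651.512 kg.
After the second burn: m = 651.512 × exp(−2060/27350.0) = 651.512 × 0.92745 = 604.245 kg.

final mass ≈ 604 kg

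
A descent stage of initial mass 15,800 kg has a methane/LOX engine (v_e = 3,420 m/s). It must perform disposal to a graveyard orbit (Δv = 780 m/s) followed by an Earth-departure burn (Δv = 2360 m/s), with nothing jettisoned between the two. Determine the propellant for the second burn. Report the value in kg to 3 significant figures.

propellant for the second burn ≈ 6270 kg

After the first burn: m = 15800 × exp(−780/3420.0) = 15800 × 0.79607 = 12,577.9 kg.
After the second burn: m = 12,577.9 × exp(−2360/3420.0) = 12,577.9 × 0.50155 = 6,308.45 kg.
Second-burn propellant = 12,577.9 − 6,308.45 = 6,269.45 kg.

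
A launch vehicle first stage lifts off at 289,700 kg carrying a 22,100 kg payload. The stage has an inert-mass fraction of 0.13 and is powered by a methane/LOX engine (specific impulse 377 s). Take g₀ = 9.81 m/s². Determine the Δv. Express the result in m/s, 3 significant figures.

Stage wet mass = m₀ − payload = 289,700 − 22,100 = 267,600 kg.
Stage dry mass = ε × stage wet mass = 0.13 × 267,600 = 34,788 kg.
Burnout mass m_f = stage dry + payload = 34,788 + 22,100 = 56,888 kg.
v_e = Isp · g₀ = 377 × 9.81 = 3698.4 m/s.
From the ideal rocket equation, Δv = v_e · ln(289,700/56,888) = 3698.4 × ln(5.092) = 3698.4 × 1.6278 ≈ 6020 m/s.

Δv ≈ 6020 m/s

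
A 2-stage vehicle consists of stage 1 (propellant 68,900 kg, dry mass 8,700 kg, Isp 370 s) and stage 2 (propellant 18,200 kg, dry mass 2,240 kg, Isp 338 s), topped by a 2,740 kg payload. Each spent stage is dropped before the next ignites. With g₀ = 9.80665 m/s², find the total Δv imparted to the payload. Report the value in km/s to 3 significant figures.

Δv ≈ 9.27 km/s

Ignition mass of stage 1 = 68,900+8,700 + 18,200+2,240 + 2,740 = 100,780 kg.
Stage 1: m₀ = 100,780 kg, m_f = 100,780 − 68,900 = 31,880 kg; Δv = 370×9.80665×ln(3.161) = 3628.5×1.1510 ≈ 4176 m/s.
Stage 2: m₀ = 23,180 kg, m_f = 23,180 − 18,200 = 4,980 kg; Δv = 338×9.80665×ln(4.655) = 3314.6×1.5379 ≈ 5097 m/s.
Total Δv = 4176 + 5097 = 9273 m/s.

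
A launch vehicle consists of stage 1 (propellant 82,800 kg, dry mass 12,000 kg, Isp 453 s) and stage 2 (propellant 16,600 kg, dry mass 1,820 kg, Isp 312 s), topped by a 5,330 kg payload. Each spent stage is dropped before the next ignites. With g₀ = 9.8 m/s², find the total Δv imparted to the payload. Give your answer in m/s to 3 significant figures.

Ignition mass of stage 1 = 82,800+12,000 + 16,600+1,820 + 5,330 = 118,550 kg.
Stage 1: m₀ = 118,550 kg, m_f = 118,550 − 82,800 = 35,750 kg; Δv = 453×9.8×ln(3.316) = 4439.4×1.1988 ≈ 5322 m/s.
Stage 2: m₀ = 23,750 kg, m_f = 23,750 − 16,600 = 7,150 kg; Δv = 312×9.8×ln(3.322) = 3057.6×1.2005 ≈ 3671 m/s.
Total Δv = 5322 + 3671 = 8993 m/s.

Δv ≈ 8990 m/s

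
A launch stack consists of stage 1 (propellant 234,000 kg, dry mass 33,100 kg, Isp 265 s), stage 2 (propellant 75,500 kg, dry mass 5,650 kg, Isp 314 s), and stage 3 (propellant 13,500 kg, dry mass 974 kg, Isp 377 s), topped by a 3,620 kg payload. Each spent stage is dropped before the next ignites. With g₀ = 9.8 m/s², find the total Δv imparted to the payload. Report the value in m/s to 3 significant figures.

Ignition mass of stage 1 = 234,000+33,100 + 75,500+5,650 + 13,500+974 + 3,620 = 366,344 kg.
Stage 1: m₀ = 366,344 kg, m_f = 366,344 − 234,000 = 132,344 kg; Δv = 265×9.8×ln(2.768) = 2597.0×1.0182 ≈ 2644 m/s.
Stage 2: m₀ = 99,244 kg, m_f = 99,244 − 75,500 = 23,744 kg; Δv = 314×9.8×ln(4.18) = 3077.2×1.4303 ≈ 4401 m/s.
Stage 3: m₀ = 18,094 kg, m_f = 18,094 − 13,500 = 4,594 kg; Δv = 377×9.8×ln(3.939) = 3694.6×1.3708 ≈ 5065 m/s.
Total Δv = 2644 + 4401 + 5065 = 12110 m/s.

Δv ≈ 12100 m/s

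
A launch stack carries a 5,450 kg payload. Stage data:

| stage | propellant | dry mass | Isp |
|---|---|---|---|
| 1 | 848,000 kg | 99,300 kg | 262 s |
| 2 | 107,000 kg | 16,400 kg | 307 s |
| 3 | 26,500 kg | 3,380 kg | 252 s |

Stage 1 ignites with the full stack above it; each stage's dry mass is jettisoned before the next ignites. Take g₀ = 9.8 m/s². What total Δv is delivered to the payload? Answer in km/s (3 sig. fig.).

Ignition mass of stage 1 = 848,000+99,300 + 107,000+16,400 + 26,500+3,380 + 5,450 = 1,106,030 kg.
Stage 1: m₀ = 1,106,030 kg, m_f = 1,106,030 − 848,000 = 258,030 kg; Δv = 262×9.8×ln(4.286) = 2567.6×1.4555 ≈ 3737 m/s.
Stage 2: m₀ = 158,730 kg, m_f = 158,730 − 107,000 = 51,730 kg; Δv = 307×9.8×ln(3.068) = 3008.6×1.1212 ≈ 3373 m/s.
Stage 3: m₀ = 35,330 kg, m_f = 35,330 − 26,500 = 8,830 kg; Δv = 252×9.8×ln(4.001) = 2469.6×1.3866 ≈ 3424 m/s.
Total Δv = 3737 + 3373 + 3424 = 10534 m/s.

Δv ≈ 10.5 km/s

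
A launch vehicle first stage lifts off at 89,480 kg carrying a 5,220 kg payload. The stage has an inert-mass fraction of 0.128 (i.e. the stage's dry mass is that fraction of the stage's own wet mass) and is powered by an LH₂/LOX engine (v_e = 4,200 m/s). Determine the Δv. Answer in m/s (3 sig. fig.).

Stage wet mass = m₀ − payload = 89,480 − 5,220 = 84,260 kg.
Stage dry mass = ε × stage wet mass = 0.128 × 84,260 = 10,785.3 kg.
Burnout mass m_f = stage dry + payload = 10,785.3 + 5,220 = 16,005.3 kg.
Δv = v_e · ln(89,480/16,005.3) = 4200.0 × ln(5.591) = 4200.0 × 1.7211 ≈ 7229 m/s.

Δv ≈ 7230 m/s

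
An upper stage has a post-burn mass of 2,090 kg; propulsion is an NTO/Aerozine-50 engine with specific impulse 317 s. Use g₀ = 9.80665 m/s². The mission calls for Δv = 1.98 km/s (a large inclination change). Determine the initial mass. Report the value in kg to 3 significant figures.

initial mass ≈ 3950 kg

v_e = Isp · g₀ = 317 × 9.80665 = 3108.7 m/s.
m₀/m_f = exp(Δv / v_e) = exp(1980 / 3108.7) = exp(0.6369) = 1.8906.
m₀ = m_f × 1.8906 = 2,090 × 1.8906 = 3,951.35 kg.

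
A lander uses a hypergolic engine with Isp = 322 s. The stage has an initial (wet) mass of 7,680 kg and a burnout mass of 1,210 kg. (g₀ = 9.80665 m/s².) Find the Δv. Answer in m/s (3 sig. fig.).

v_e = Isp · g₀ = 322 × 9.80665 = 3157.7 m/s.
Δv = v_e · ln(m₀/m_f) = 3157.7 × ln(6.347) = 3157.7 × 1.8480 ≈ 5835.5 m/s.

Δv ≈ 5840 m/s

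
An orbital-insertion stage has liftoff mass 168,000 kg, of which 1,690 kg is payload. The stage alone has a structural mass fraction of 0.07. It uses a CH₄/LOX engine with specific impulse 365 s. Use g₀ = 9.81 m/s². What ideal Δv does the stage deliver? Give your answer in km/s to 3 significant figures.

Δv ≈ 9.07 km/s

Stage wet mass = m₀ − payload = 168,000 − 1,690 = 166,310 kg.
Stage dry mass = ε × stage wet mass = 0.07 × 166,310 = 11,641.7 kg.
Burnout mass m_f = stage dry + payload = 11,641.7 + 1,690 = 13,331.7 kg.
v_e = Isp · g₀ = 365 × 9.81 = 3580.7 m/s.
Δv = v_e · ln(168,000/13,331.7) = 3580.7 × ln(12.6) = 3580.7 × 2.5338 ≈ 9073 m/s.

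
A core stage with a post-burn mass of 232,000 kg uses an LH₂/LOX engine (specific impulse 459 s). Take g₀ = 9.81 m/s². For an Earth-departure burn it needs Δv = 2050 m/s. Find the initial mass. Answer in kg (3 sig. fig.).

v_e = Isp · g₀ = 459 × 9.81 = 4502.8 m/s.
From the ideal rocket equation, m₀/m_f = exp(Δv / v_e) = exp(2050 / 4502.8) = exp(0.4553) = 1.5766.
m₀ = m_f × 1.5766 = 232,000 × 1.5766 = 365,771 kg.

initial mass ≈ 366000 kg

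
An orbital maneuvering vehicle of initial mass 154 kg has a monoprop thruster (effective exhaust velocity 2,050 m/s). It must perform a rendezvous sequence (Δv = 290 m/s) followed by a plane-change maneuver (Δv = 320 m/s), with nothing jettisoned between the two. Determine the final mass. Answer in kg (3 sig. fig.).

After the first burn: m = 154 × exp(−290/2050.0) = 154 × 0.86809 = 133.686 kg.
After the second burn: m = 133.686 × exp(−320/2050.0) = 133.686 × 0.85548 = 114.366 kg.

final mass ≈ 114 kg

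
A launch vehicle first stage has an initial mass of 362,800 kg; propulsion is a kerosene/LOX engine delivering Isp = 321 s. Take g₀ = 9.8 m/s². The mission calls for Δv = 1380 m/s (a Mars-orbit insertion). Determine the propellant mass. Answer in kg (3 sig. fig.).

propellant mass ≈ 129000 kg

v_e = Isp · g₀ = 321 × 9.8 = 3145.8 m/s.
From the ideal rocket equation, m₀/m_f = exp(Δv / v_e) = exp(1380 / 3145.8) = exp(0.4387) = 1.5507.
m_f = 362,800 / 1.5507 = 233,959 kg, so propellant = m₀ − m_f = 362,800 − 233,959 = 128,841 kg.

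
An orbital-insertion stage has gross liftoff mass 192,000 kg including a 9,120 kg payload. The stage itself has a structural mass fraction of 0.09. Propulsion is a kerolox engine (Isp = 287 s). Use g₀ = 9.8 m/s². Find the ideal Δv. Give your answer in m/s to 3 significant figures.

Δv ≈ 5670 m/s

Stage wet mass = m₀ − payload = 192,000 − 9,120 = 182,880 kg.
Stage dry mass = ε × stage wet mass = 0.09 × 182,880 = 16,459.2 kg.
Burnout mass m_f = stage dry + payload = 16,459.2 + 9,120 = 25,579.2 kg.
v_e = Isp · g₀ = 287 × 9.8 = 2812.6 m/s.
Using Δv = v_e ln(m₀/m_f): Δv = v_e · ln(192,000/25,579.2) = 2812.6 × ln(7.506) = 2812.6 × 2.0157 ≈ 5669 m/s.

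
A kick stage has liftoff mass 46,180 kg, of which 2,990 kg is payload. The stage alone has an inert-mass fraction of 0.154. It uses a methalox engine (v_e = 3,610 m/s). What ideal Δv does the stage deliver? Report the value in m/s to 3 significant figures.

Stage wet mass = m₀ − payload = 46,180 − 2,990 = 43,190 kg.
Stage dry mass = ε × stage wet mass = 0.154 × 43,190 = 6,651.26 kg.
Burnout mass m_f = stage dry + payload = 6,651.26 + 2,990 = 9,641.26 kg.
Δv = v_e · ln(46,180/9,641.26) = 3610.0 × ln(4.79) = 3610.0 × 1.5665 ≈ 5655 m/s.

Δv ≈ 5660 m/s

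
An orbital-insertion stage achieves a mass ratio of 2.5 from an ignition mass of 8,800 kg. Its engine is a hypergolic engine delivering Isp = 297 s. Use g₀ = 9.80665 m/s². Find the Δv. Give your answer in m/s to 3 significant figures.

Δv ≈ 2670 m/s

v_e = Isp · g₀ = 297 × 9.80665 = 2912.6 m/s.
Δv = v_e · ln(2.5) = 2912.6 × 0.9163 ≈ 2668.8 m/s.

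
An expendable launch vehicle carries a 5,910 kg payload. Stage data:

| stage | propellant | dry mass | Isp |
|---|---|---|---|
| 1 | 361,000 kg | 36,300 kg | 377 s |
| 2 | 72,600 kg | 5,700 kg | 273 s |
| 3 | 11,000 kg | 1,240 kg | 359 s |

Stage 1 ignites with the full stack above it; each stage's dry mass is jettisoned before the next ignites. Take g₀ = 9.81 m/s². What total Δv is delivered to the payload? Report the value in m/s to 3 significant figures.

Ignition mass of stage 1 = 361,000+36,300 + 72,600+5,700 + 11,000+1,240 + 5,910 = 493,750 kg.
Stage 1: m₀ = 493,750 kg, m_f = 493,750 − 361,000 = 132,750 kg; Δv = 377×9.81×ln(3.719) = 3698.4×1.3136 ≈ 4858 m/s.
Stage 2: m₀ = 96,450 kg, m_f = 96,450 − 72,600 = 23,850 kg; Δv = 273×9.81×ln(4.044) = 2678.1×1.3972 ≈ 3742 m/s.
Stage 3: m₀ = 18,150 kg, m_f = 18,150 − 11,000 = 7,150 kg; Δv = 359×9.81×ln(2.538) = 3521.8×0.9316 ≈ 3281 m/s.
Total Δv = 4858 + 3742 + 3281 = 11881 m/s.

Δv ≈ 11900 m/s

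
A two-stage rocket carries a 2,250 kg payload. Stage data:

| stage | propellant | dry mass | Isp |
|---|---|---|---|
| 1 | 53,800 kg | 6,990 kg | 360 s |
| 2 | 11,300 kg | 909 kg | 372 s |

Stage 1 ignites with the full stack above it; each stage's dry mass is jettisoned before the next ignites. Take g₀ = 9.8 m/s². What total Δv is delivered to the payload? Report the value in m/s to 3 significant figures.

Ignition mass of stage 1 = 53,800+6,990 + 11,300+909 + 2,250 = 75,249 kg.
Stage 1: m₀ = 75,249 kg, m_f = 75,249 − 53,800 = 21,449 kg; Δv = 360×9.8×ln(3.508) = 3528.0×1.2551 ≈ 4428 m/s.
Stage 2: m₀ = 14,459 kg, m_f = 14,459 − 11,300 = 3,159 kg; Δv = 372×9.8×ln(4.577) = 3645.6×1.5211 ≈ 5545 m/s.
Total Δv = 4428 + 5545 = 9973 m/s.

Δv ≈ 9970 m/s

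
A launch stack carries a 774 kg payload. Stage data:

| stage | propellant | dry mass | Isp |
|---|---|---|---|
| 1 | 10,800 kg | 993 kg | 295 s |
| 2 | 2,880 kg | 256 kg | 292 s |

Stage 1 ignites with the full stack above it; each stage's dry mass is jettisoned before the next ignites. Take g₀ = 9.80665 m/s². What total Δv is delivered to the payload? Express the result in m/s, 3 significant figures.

Ignition mass of stage 1 = 10,800+993 + 2,880+256 + 774 = 15,703 kg.
Stage 1: m₀ = 15,703 kg, m_f = 15,703 − 10,800 = 4,903 kg; Δv = 295×9.80665×ln(3.203) = 2893.0×1.1640 ≈ 3367 m/s.
Stage 2: m₀ = 3,910 kg, m_f = 3,910 − 2,880 = 1,030 kg; Δv = 292×9.80665×ln(3.796) = 2863.5×1.3340 ≈ 3820 m/s.
Total Δv = 3367 + 3820 = 7187 m/s.

Δv ≈ 7190 m/s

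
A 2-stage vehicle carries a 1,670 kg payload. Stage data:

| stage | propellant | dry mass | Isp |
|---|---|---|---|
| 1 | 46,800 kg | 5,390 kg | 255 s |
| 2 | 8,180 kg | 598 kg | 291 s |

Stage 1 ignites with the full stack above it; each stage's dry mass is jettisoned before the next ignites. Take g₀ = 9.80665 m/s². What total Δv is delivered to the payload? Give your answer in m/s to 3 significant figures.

Δv ≈ 7800 m/s

Ignition mass of stage 1 = 46,800+5,390 + 8,180+598 + 1,670 = 62,638 kg.
Stage 1: m₀ = 62,638 kg, m_f = 62,638 − 46,800 = 15,838 kg; Δv = 255×9.80665×ln(3.955) = 2500.7×1.3750 ≈ 3438 m/s.
Stage 2: m₀ = 10,448 kg, m_f = 10,448 − 8,180 = 2,268 kg; Δv = 291×9.80665×ln(4.607) = 2853.7×1.5275 ≈ 4359 m/s.
Total Δv = 3438 + 4359 = 7797 m/s.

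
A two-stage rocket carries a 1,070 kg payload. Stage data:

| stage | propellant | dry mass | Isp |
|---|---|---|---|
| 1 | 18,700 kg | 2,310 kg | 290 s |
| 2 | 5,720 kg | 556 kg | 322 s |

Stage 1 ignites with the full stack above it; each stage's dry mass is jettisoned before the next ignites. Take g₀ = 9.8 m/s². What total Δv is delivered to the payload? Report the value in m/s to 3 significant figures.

Δv ≈ 7820 m/s

Ignition mass of stage 1 = 18,700+2,310 + 5,720+556 + 1,070 = 28,356 kg.
Stage 1: m₀ = 28,356 kg, m_f = 28,356 − 18,700 = 9,656 kg; Δv = 290×9.8×ln(2.937) = 2842.0×1.0773 ≈ 3062 m/s.
Stage 2: m₀ = 7,346 kg, m_f = 7,346 − 5,720 = 1,626 kg; Δv = 322×9.8×ln(4.518) = 3155.6×1.5080 ≈ 4759 m/s.
Total Δv = 3062 + 4759 = 7821 m/s.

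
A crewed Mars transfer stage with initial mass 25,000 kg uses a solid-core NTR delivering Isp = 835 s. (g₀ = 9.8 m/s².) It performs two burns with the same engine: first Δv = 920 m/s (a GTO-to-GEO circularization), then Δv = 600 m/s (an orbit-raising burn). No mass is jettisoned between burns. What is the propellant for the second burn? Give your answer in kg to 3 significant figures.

v_e = Isp · g₀ = 835 × 9.8 = 8183.0 m/s.
After the first burn: m = 25000 × exp(−920/8183.0) = 25000 × 0.89366 = 22,341.5 kg.
After the second burn: m = 22,341.5 × exp(−600/8183.0) = 22,341.5 × 0.92930 = 20,762 kg.
Second-burn propellant = 22,341.5 − 20,762 = 1,579.5 kg.

propellant for the second burn ≈ 1580 kg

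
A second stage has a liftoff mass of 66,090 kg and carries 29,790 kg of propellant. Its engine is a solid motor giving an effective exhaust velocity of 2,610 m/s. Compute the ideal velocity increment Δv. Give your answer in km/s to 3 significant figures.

Δv ≈ 1.56 km/s

m_f = m₀ − m_prop = 66,090 − 29,790 = 36,300 kg.
From the ideal rocket equation, Δv = v_e · ln(m₀/m_f) = 2610.0 × ln(1.821) = 2610.0 × 0.5992 ≈ 1563.9 m/s.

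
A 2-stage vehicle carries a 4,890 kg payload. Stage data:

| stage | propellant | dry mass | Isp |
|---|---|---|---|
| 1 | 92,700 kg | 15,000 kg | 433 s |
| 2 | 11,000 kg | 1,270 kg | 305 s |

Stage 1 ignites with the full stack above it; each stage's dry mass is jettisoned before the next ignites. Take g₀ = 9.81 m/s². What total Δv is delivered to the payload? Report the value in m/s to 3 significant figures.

Δv ≈ 8830 m/s

Ignition mass of stage 1 = 92,700+15,000 + 11,000+1,270 + 4,890 = 124,860 kg.
Stage 1: m₀ = 124,860 kg, m_f = 124,860 − 92,700 = 32,160 kg; Δv = 433×9.81×ln(3.882) = 4247.7×1.3565 ≈ 5762 m/s.
Stage 2: m₀ = 17,160 kg, m_f = 17,160 − 11,000 = 6,160 kg; Δv = 305×9.81×ln(2.786) = 2992.1×1.0245 ≈ 3065 m/s.
Total Δv = 5762 + 3065 = 8827 m/s.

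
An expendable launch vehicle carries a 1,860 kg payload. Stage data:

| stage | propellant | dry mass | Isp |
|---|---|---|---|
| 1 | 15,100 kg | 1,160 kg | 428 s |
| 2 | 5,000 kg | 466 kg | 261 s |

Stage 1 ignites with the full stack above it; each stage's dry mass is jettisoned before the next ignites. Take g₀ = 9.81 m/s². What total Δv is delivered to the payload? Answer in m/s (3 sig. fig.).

Ignition mass of stage 1 = 15,100+1,160 + 5,000+466 + 1,860 = 23,586 kg.
Stage 1: m₀ = 23,586 kg, m_f = 23,586 − 15,100 = 8,486 kg; Δv = 428×9.81×ln(2.779) = 4198.7×1.0222 ≈ 4292 m/s.
Stage 2: m₀ = 7,326 kg, m_f = 7,326 − 5,000 = 2,326 kg; Δv = 261×9.81×ln(3.15) = 2560.4×1.1473 ≈ 2938 m/s.
Total Δv = 4292 + 2938 = 7230 m/s.

Δv ≈ 7230 m/s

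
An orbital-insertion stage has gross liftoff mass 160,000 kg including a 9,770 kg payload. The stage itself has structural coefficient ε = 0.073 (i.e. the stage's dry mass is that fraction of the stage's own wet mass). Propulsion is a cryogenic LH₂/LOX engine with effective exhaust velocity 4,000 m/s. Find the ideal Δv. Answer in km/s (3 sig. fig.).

Stage wet mass = m₀ − payload = 160,000 − 9,770 = 150,230 kg.
Stage dry mass = ε × stage wet mass = 0.073 × 150,230 = 10,966.8 kg.
Burnout mass m_f = stage dry + payload = 10,966.8 + 9,770 = 20,736.8 kg.
Using Δv = v_e ln(m₀/m_f): Δv = v_e · ln(160,000/20,736.8) = 4000.0 × ln(7.716) = 4000.0 × 2.0433 ≈ 8173 m/s.

Δv ≈ 8.17 km/s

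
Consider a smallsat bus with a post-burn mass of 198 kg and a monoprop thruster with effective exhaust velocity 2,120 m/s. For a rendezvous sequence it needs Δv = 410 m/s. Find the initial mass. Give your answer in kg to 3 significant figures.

initial mass ≈ 240 kg

Rocket equation: m₀/m_f = exp(Δv / v_e) = exp(410 / 2120.0) = exp(0.1934) = 1.2134.
m₀ = m_f × 1.2134 = 198 × 1.2134 = 240.253 kg.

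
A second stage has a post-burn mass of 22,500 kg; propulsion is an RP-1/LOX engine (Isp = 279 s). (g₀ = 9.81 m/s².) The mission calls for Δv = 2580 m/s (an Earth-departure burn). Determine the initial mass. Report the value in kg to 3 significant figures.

initial mass ≈ 57800 kg

v_e = Isp · g₀ = 279 × 9.81 = 2737.0 m/s.
By the Tsiolkovsky rocket equation, m₀/m_f = exp(Δv / v_e) = exp(2580 / 2737.0) = exp(0.9426) = 2.5668.
m₀ = m_f × 2.5668 = 22,500 × 2.5668 = 57,753 kg.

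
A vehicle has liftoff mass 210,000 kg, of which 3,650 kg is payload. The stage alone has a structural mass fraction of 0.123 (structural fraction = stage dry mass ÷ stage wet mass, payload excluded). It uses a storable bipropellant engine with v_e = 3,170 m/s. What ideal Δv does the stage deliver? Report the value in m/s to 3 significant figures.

Stage wet mass = m₀ − payload = 210,000 − 3,650 = 206,350 kg.
Stage dry mass = ε × stage wet mass = 0.123 × 206,350 = 25,381.1 kg.
Burnout mass m_f = stage dry + payload = 25,381.1 + 3,650 = 29,031.1 kg.
From the ideal rocket equation, Δv = v_e · ln(210,000/29,031.1) = 3170.0 × ln(7.234) = 3170.0 × 1.9787 ≈ 6273 m/s.

Δv ≈ 6270 m/s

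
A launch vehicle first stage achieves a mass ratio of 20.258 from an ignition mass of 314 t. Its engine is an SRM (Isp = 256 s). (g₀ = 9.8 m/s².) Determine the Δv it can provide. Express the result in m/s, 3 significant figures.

v_e = Isp · g₀ = 256 × 9.8 = 2508.8 m/s.
Rocket equation: Δv = v_e · ln(20.258) = 2508.8 × 3.0085 ≈ 7547.8 m/s.

Δv ≈ 7550 m/s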